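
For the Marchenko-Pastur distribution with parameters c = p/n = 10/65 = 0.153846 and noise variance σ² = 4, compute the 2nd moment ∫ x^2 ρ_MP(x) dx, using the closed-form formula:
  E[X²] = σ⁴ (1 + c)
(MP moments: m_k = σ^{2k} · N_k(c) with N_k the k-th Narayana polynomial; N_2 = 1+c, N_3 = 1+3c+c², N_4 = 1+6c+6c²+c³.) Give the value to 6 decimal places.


E[X²] = σ⁴ (1 + c) (second MP moment). With σ² = 4 (so σ⁴ = 16) and c = 10/65 = 0.153846: E[X²] = 16 · (1 + 0.153846) = 16 · 1.153846.

So E[X^2] = 18.461538.


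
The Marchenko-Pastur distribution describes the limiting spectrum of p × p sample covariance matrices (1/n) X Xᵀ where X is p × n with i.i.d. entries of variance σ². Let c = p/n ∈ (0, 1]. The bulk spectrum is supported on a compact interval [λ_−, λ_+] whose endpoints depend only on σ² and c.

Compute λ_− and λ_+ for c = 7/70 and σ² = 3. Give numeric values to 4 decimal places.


c = 7/70 = 0.100000; √c = 0.316228.
λ_− = σ² (1 − √c)² = 3 · (1 − 0.316228)² = 3 · (0.683772)² = 1.402633.
λ_+ = σ² (1 + √c)² = 3 · (1 + 0.316228)² = 3 · (1.316228)² = 5.197367.

Rounded to 4 decimal places: λ_− ≈ 1.4026, λ_+ ≈ 5.1974.


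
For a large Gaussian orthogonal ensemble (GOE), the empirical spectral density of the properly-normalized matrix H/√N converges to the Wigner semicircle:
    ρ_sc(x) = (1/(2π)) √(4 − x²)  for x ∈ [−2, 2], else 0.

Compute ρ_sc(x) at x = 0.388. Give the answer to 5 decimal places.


ρ_sc(x) = (1/(2π)) √(4 − x²). With x = 0.388:
  4 − x² = 4 − (0.388)² = 4 − 0.150544 = 3.849456.
  √(4 − x²) = 1.962003.
  1/(2π) = 0.159155.
  ρ_sc(0.388) = 0.159155 · 1.962003 = 0.312262.

Rounded to 5 decimal places: ρ_sc(0.388) ≈ 0.31226.


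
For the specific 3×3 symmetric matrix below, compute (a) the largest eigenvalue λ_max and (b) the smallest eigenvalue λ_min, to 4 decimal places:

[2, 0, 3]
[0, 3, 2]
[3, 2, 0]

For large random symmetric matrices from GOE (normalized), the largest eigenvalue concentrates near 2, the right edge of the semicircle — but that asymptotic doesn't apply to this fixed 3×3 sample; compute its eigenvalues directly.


Since M is real symmetric, all three eigenvalues are real; they are the roots of det(λI − M) = λ³ − (tr M) λ² + s λ − det M, where s is the sum of the principal 2×2 minors.
tr M = 2 + 3 + 0 = 5.
s = (2·3 − 0²) + (2·0 − 3²) + (3·0 − 2²) = 6 + (-9) + (-4) = -7.
det M (expand along row 1) = 2·(-4) − 0·(-6) + 3·(-9) = -35.
Characteristic polynomial: λ³ − 5λ² − 7λ + 35 = 0.
Substitute λ = y + (tr M)/3 = y + 1.666667 to remove the quadratic term: y³ + p·y + q = 0 with p = s − (tr M)²/3 = -15.333333 and q = −2(tr M)³/27 + (tr M)·s/3 − det M = 14.074074.
Three real roots ⇒ use the trigonometric (Viète) form: r = 2√(−p/3) = 4.521553, φ = arccos(3q/(p·r)) = arccos(-0.608999) = 2.225595 rad.
y_k = r·cos(φ/3 − 2πk/3) for k = 0, 1, 2 gives y = 3.333333, 0.979085, -4.312418.
λ_k = y_k + 1.666667 gives λ = 5.0000, 2.6458, -2.6458 (check: the sum is 5.0000 = tr M).

Hence λ_max = 5.0000 and λ_min = -2.6458.


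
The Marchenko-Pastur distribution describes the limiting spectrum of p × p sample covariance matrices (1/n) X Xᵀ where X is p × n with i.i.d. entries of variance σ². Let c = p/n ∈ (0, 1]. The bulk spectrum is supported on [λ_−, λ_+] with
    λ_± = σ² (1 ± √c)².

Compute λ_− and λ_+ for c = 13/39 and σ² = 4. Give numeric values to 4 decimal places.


c = 13/39 = 0.333333; √c = 0.577350.
λ_− = σ² (1 − √c)² = 4 · (1 − 0.577350)² = 4 · (0.422650)² = 0.714531.
λ_+ = σ² (1 + √c)² = 4 · (1 + 0.577350)² = 4 · (1.577350)² = 9.952135.

Rounded to 4 decimal places: λ_− ≈ 0.7145, λ_+ ≈ 9.9521.


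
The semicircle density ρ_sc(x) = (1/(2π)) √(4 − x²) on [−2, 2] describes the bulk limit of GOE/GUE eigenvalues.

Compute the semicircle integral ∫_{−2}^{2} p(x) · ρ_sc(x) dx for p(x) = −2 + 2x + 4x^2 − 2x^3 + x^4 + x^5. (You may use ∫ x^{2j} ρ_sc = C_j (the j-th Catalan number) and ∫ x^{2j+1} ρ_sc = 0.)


Write p(x) = Σ a_i x^i, split into monomials and integrate each against ρ_sc separately.
Using ∫ x^{2j} ρ_sc = C_j = (1/(j+1)) C(2j, j) (Catalan numbers) and ∫ x^{2j+1} ρ_sc = 0 (odd monomials vanish by symmetry):
  i = 0 (even): a_0 · C_{0} = -2 · 1 = -2
  i = 1 (odd): ∫ x^1 ρ_sc = 0 (vanishes)
  i = 2 (even): a_2 · C_{1} = 4 · 1 = 4
  i = 3 (odd): ∫ x^3 ρ_sc = 0 (vanishes)
  i = 4 (even): a_4 · C_{2} = 1 · 2 = 2
  i = 5 (odd): ∫ x^5 ρ_sc = 0 (vanishes)

Summing the contributions: ∫_{−2}^{2} p(x) ρ_sc(x) dx = (-2) + 4 + 2 = 4.


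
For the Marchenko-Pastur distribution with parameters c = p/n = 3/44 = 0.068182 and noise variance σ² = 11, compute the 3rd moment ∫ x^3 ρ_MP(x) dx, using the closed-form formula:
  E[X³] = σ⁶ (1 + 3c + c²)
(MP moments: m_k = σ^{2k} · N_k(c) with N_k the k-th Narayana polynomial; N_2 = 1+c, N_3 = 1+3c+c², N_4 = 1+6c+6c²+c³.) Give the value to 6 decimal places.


E[X³] = σ⁶ (1 + 3c + c²) (third MP moment). With σ² = 11 (so σ⁶ = 1331) and c = 3/44 = 0.068182: E[X³] = 1331 · (1 + 3·0.068182 + (0.068182)²) = 1331 · 1.209194.

So E[X^3] = 1609.437500.


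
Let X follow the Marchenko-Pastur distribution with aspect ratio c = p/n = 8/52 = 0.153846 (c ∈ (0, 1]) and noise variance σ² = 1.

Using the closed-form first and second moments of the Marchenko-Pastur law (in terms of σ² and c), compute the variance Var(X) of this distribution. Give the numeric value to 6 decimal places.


Recall the MP moments m_1 = E[X] = σ² and m_2 = E[X²] = σ⁴ (1 + c).
m_1 = E[X] = σ² = 1, so m_1² = 1.
m_2 = E[X²] = σ⁴ (1 + c) = 1 · (1 + 0.153846) = 1 · 1.153846 = 1.153846.
(Note m_2 − m_1² simplifies to c · σ⁴ = 0.153846 · 1.)

Var(X) = m_2 − m_1² = 1.153846 − 1 = 0.153846.


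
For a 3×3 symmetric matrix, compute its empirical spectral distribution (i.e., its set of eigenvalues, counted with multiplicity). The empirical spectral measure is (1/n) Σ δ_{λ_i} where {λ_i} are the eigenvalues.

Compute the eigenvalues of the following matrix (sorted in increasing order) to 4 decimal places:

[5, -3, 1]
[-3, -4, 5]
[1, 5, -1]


Since M is real symmetric, all three eigenvalues are real; they are the roots of det(λI − M) = λ³ − (tr M) λ² + s λ − det M, where s is the sum of the principal 2×2 minors.
tr M = 5 + (-4) + (-1) = 0.
s = (5·(-4) − (-3)²) + (5·(-1) − 1²) + ((-4)·(-1) − 5²) = -29 + (-6) + (-21) = -56.
det M (expand along row 1) = 5·(-21) − (-3)·(-2) + 1·(-11) = -122.
Characteristic polynomial: λ³ − 56λ + 122 = 0.
Substitute λ = y + (tr M)/3 = y + 0.000000 to remove the quadratic term: y³ + p·y + q = 0 with p = s − (tr M)²/3 = -56.000000 and q = −2(tr M)³/27 + (tr M)·s/3 − det M = 122.000000.
Three real roots ⇒ use the trigonometric (Viète) form: r = 2√(−p/3) = 8.640988, φ = arccos(3q/(p·r)) = arccos(-0.756362) = 2.428530 rad.
y_k = r·cos(φ/3 − 2πk/3) for k = 0, 1, 2 gives y = 5.961013, 2.437033, -8.398047.
λ_k = y_k + 0.000000 gives λ = 5.9610, 2.4370, -8.3980 (check: the sum is 0.0000 = tr M).

Eigenvalues sorted in increasing order: [-8.3980, 2.4370, 5.9610].


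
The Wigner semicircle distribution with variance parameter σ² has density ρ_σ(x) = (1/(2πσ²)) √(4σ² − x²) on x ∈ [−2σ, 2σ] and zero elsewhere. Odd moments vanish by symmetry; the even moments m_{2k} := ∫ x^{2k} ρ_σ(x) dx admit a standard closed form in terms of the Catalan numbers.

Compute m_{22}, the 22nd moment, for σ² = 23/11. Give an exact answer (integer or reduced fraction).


By the scaled semicircle moment identity, m_{2k} = σ^{2k} · C_k with k = 11.
C_11 = (1/(k+1)) · C(2k, k) = (1/12) · C(22, 11) = (1/12) · 705432 = 58786.
σ^{2k} = (σ²)^k = (23/11)^11 = 952809757913927/285311670611.

Therefore m_{22} = σ^{22} · C_11 = (952809757913927/285311670611) · 58786 = 56011874428728112622/285311670611.


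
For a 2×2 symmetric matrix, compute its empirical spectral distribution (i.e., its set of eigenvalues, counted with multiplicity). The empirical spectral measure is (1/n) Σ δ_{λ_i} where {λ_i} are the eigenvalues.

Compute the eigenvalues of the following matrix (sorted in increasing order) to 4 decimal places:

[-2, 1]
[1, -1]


Since M is real symmetric, both eigenvalues are real; they are the roots of det(λI − M) = λ² − (tr M) λ + det M.
tr M = -2 + (-1) = -3.
det M = (-2)·(-1) − 1² = 2 − 1 = 1.
Characteristic polynomial: λ² + 3λ + 1 = 0.
Discriminant Δ = (tr M)² − 4·det M = 9 − 4 = 5; √Δ = 2.236068.
λ = (tr M ± √Δ)/2 = (-3 ± 2.236068)/2, giving (tr M − √Δ)/2 = -2.6180 and (tr M + √Δ)/2 = -0.3820.

Eigenvalues sorted in increasing order: [-2.6180, -0.3820].


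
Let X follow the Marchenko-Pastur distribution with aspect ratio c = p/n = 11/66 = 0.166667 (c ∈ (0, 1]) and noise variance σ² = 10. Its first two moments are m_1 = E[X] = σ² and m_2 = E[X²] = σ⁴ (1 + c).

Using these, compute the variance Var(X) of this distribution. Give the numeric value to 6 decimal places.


m_1 = E[X] = σ² = 10, so m_1² = 100.
m_2 = E[X²] = σ⁴ (1 + c) = 100 · (1 + 0.166667) = 100 · 1.166667 = 116.666667.
(Note m_2 − m_1² simplifies to c · σ⁴ = 0.166667 · 100.)

Var(X) = m_2 − m_1² = 116.666667 − 100 = 16.666667.


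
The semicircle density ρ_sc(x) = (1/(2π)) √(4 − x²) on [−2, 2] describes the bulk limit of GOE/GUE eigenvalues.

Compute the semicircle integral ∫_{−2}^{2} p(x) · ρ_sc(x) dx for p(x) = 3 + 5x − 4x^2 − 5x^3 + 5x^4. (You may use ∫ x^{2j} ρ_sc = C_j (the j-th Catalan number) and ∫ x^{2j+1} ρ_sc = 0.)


Write p(x) = Σ a_i x^i, split into monomials and integrate each against ρ_sc separately.
Using ∫ x^{2j} ρ_sc = C_j = (1/(j+1)) C(2j, j) (Catalan numbers) and ∫ x^{2j+1} ρ_sc = 0 (odd monomials vanish by symmetry):
  i = 0 (even): a_0 · C_{0} = 3 · 1 = 3
  i = 1 (odd): ∫ x^1 ρ_sc = 0 (vanishes)
  i = 2 (even): a_2 · C_{1} = -4 · 1 = -4
  i = 3 (odd): ∫ x^3 ρ_sc = 0 (vanishes)
  i = 4 (even): a_4 · C_{2} = 5 · 2 = 10

Summing the contributions: ∫_{−2}^{2} p(x) ρ_sc(x) dx = 3 + (-4) + 10 = 9.


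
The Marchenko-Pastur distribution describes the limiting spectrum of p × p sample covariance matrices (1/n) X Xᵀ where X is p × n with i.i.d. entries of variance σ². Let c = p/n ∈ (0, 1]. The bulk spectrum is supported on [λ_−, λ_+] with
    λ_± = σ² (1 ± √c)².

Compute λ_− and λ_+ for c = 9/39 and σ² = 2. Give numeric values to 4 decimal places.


c = 9/39 = 0.230769; √c = 0.480384.
λ_− = σ² (1 − √c)² = 2 · (1 − 0.480384)² = 2 · (0.519616)² = 0.540001.
λ_+ = σ² (1 + √c)² = 2 · (1 + 0.480384)² = 2 · (1.480384)² = 4.383076.

Rounded to 4 decimal places: λ_− ≈ 0.5400, λ_+ ≈ 4.3831.


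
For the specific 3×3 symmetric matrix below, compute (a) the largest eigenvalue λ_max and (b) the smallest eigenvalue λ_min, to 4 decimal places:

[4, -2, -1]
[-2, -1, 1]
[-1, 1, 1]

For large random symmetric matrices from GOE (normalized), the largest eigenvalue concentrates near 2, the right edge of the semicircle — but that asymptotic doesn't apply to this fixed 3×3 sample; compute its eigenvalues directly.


Since M is real symmetric, all three eigenvalues are real; they are the roots of det(λI − M) = λ³ − (tr M) λ² + s λ − det M, where s is the sum of the principal 2×2 minors.
tr M = 4 + (-1) + 1 = 4.
s = (4·(-1) − (-2)²) + (4·1 − (-1)²) + ((-1)·1 − 1²) = -8 + 3 + (-2) = -7.
det M (expand along row 1) = 4·(-2) − (-2)·(-1) + (-1)·(-3) = -7.
Characteristic polynomial: λ³ − 4λ² − 7λ + 7 = 0.
Substitute λ = y + (tr M)/3 = y + 1.333333 to remove the quadratic term: y³ + p·y + q = 0 with p = s − (tr M)²/3 = -12.333333 and q = −2(tr M)³/27 + (tr M)·s/3 − det M = -7.074074.
Three real roots ⇒ use the trigonometric (Viète) form: r = 2√(−p/3) = 4.055175, φ = arccos(3q/(p·r)) = arccos(0.424327) = 1.132578 rad.
y_k = r·cos(φ/3 − 2πk/3) for k = 0, 1, 2 gives y = 3.769608, -0.590247, -3.179361.
λ_k = y_k + 1.333333 gives λ = 5.1029, 0.7431, -1.8460 (check: the sum is 4.0000 = tr M).

Hence λ_max = 5.1029 and λ_min = -1.8460.


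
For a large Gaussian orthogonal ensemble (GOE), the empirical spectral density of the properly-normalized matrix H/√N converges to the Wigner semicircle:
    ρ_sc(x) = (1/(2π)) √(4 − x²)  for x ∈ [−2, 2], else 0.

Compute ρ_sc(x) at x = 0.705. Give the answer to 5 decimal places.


ρ_sc(x) = (1/(2π)) √(4 − x²). With x = 0.705:
  4 − x² = 4 − (0.705)² = 4 − 0.497025 = 3.502975.
  √(4 − x²) = 1.871624.
  1/(2π) = 0.159155.
  ρ_sc(0.705) = 0.159155 · 1.871624 = 0.297878.

Rounded to 5 decimal places: ρ_sc(0.705) ≈ 0.29788.


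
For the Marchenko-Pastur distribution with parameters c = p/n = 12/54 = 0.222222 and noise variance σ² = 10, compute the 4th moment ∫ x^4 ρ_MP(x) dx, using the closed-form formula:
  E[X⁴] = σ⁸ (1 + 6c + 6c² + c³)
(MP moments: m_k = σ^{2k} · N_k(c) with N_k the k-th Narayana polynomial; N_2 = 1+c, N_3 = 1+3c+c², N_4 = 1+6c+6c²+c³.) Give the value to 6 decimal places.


E[X⁴] = σ⁸ (1 + 6c + 6c² + c³) (fourth MP moment). With σ² = 10 (so σ⁸ = 10000) and c = 12/54 = 0.222222: E[X⁴] = 10000 · (1 + 6·0.222222 + 6·(0.222222)² + (0.222222)³) = 10000 · 2.640604.

So E[X^4] = 26406.035665.


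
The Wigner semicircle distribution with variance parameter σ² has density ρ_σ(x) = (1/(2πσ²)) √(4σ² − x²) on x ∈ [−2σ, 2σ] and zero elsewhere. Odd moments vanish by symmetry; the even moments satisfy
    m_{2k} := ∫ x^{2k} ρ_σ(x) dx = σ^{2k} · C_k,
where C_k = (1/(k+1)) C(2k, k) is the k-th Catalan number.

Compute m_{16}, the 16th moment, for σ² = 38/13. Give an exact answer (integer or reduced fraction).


By the scaled semicircle moment identity, m_{2k} = σ^{2k} · C_k with k = 8.
C_8 = (1/(k+1)) · C(2k, k) = (1/9) · C(16, 8) = (1/9) · 12870 = 1430.
σ^{2k} = (σ²)^k = (38/13)^8 = 4347792138496/815730721.

Therefore m_{16} = σ^{16} · C_8 = (4347792138496/815730721) · 1430 = 478257135234560/62748517.


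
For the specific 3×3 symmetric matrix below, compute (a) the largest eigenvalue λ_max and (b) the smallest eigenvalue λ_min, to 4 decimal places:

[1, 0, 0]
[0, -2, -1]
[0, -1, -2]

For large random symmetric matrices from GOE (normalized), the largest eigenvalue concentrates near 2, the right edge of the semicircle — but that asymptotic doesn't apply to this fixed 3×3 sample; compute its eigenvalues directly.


Since M is real symmetric, all three eigenvalues are real; they are the roots of det(λI − M) = λ³ − (tr M) λ² + s λ − det M, where s is the sum of the principal 2×2 minors.
tr M = 1 + (-2) + (-2) = -3.
s = (1·(-2) − 0²) + (1·(-2) − 0²) + ((-2)·(-2) − (-1)²) = -2 + (-2) + 3 = -1.
det M (expand along row 1) = 1·3 − 0·0 + 0·0 = 3.
Characteristic polynomial: λ³ + 3λ² − λ − 3 = 0.
Substitute λ = y + (tr M)/3 = y − 1.000000 to remove the quadratic term: y³ + p·y + q = 0 with p = s − (tr M)²/3 = -4.000000 and q = −2(tr M)³/27 + (tr M)·s/3 − det M = 0.000000.
Three real roots ⇒ use the trigonometric (Viète) form: r = 2√(−p/3) = 2.309401, φ = arccos(3q/(p·r)) = arccos(0.000000) = 1.570796 rad.
y_k = r·cos(φ/3 − 2πk/3) for k = 0, 1, 2 gives y = 2.000000, 0.000000, -2.000000.
λ_k = y_k − 1.000000 gives λ = 1.0000, -1.0000, -3.0000 (check: the sum is -3.0000 = tr M).

Hence λ_max = 1.0000 and λ_min = -3.0000.


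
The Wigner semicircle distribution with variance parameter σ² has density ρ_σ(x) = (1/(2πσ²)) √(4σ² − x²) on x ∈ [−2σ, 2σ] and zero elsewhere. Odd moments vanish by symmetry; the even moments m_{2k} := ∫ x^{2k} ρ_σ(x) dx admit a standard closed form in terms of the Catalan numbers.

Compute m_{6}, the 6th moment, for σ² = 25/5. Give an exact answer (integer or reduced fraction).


By the scaled semicircle moment identity, m_{2k} = σ^{2k} · C_k with k = 3.
C_3 = (1/(k+1)) · C(2k, k) = (1/4) · C(6, 3) = (1/4) · 20 = 5.
σ^{2k} = (σ²)^k = (25/5)^3 = 125.

Therefore m_{6} = σ^{6} · C_3 = 125 · 5 = 625.


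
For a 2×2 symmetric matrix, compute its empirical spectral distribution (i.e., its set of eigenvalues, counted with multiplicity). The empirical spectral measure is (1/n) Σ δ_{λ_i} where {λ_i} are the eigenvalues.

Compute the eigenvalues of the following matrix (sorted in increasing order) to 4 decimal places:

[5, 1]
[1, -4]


Since M is real symmetric, both eigenvalues are real; they are the roots of det(λI − M) = λ² − (tr M) λ + det M.
tr M = 5 + (-4) = 1.
det M = 5·(-4) − 1² = -20 − 1 = -21.
Characteristic polynomial: λ² − λ − 21 = 0.
Discriminant Δ = (tr M)² − 4·det M = 1 − (-84) = 85; √Δ = 9.219544.
λ = (tr M ± √Δ)/2 = (1 ± 9.219544)/2, giving (tr M − √Δ)/2 = -4.1098 and (tr M + √Δ)/2 = 5.1098.

Eigenvalues sorted in increasing order: [-4.1098, 5.1098].


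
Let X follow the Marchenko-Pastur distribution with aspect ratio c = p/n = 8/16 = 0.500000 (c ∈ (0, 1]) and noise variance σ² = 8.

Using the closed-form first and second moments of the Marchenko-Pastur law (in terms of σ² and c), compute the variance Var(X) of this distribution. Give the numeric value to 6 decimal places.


Recall the MP moments m_1 = E[X] = σ² and m_2 = E[X²] = σ⁴ (1 + c).
m_1 = E[X] = σ² = 8, so m_1² = 64.
m_2 = E[X²] = σ⁴ (1 + c) = 64 · (1 + 0.500000) = 64 · 1.500000 = 96.000000.
(Note m_2 − m_1² simplifies to c · σ⁴ = 0.500000 · 64.)

Var(X) = m_2 − m_1² = 96.000000 − 64 = 32.000000.


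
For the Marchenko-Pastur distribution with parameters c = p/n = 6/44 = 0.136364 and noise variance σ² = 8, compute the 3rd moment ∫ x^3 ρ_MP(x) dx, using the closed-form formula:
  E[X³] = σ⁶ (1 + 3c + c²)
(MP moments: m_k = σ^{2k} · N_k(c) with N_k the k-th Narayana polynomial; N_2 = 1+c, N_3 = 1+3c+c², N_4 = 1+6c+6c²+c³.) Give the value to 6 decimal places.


E[X³] = σ⁶ (1 + 3c + c²) (third MP moment). With σ² = 8 (so σ⁶ = 512) and c = 6/44 = 0.136364: E[X³] = 512 · (1 + 3·0.136364 + (0.136364)²) = 512 · 1.427686.

So E[X^3] = 730.975207.


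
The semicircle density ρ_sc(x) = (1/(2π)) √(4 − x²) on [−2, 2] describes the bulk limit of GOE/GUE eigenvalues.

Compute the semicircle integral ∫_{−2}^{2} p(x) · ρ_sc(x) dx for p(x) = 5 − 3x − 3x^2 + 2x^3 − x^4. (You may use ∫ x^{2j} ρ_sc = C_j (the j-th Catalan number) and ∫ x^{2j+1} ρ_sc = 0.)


Write p(x) = Σ a_i x^i, split into monomials and integrate each against ρ_sc separately.
Using ∫ x^{2j} ρ_sc = C_j = (1/(j+1)) C(2j, j) (Catalan numbers) and ∫ x^{2j+1} ρ_sc = 0 (odd monomials vanish by symmetry):
  i = 0 (even): a_0 · C_{0} = 5 · 1 = 5
  i = 1 (odd): ∫ x^1 ρ_sc = 0 (vanishes)
  i = 2 (even): a_2 · C_{1} = -3 · 1 = -3
  i = 3 (odd): ∫ x^3 ρ_sc = 0 (vanishes)
  i = 4 (even): a_4 · C_{2} = -1 · 2 = -2

Summing the contributions: ∫_{−2}^{2} p(x) ρ_sc(x) dx = 5 + (-3) + (-2) = 0.


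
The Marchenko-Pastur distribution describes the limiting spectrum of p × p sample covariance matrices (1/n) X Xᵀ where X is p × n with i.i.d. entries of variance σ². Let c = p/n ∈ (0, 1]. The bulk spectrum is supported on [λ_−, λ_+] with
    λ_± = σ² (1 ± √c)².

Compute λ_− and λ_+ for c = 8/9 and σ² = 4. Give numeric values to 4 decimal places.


c = 8/9 = 0.888889; √c = 0.942809.
λ_− = σ² (1 − √c)² = 4 · (1 − 0.942809)² = 4 · (0.057191)² = 0.013083.
λ_+ = σ² (1 + √c)² = 4 · (1 + 0.942809)² = 4 · (1.942809)² = 15.098028.

Rounded to 4 decimal places: λ_− ≈ 0.0131, λ_+ ≈ 15.0980.


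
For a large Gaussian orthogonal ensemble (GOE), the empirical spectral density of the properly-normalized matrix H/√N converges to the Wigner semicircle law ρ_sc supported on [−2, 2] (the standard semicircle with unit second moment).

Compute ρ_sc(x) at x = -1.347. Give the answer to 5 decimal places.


ρ_sc(x) = (1/(2π)) √(4 − x²). With x = -1.347:
  4 − x² = 4 − (-1.347)² = 4 − 1.814409 = 2.185591.
  √(4 − x²) = 1.478374.
  1/(2π) = 0.159155.
  ρ_sc(-1.347) = 0.159155 · 1.478374 = 0.235291.

Rounded to 5 decimal places: ρ_sc(-1.347) ≈ 0.23529.


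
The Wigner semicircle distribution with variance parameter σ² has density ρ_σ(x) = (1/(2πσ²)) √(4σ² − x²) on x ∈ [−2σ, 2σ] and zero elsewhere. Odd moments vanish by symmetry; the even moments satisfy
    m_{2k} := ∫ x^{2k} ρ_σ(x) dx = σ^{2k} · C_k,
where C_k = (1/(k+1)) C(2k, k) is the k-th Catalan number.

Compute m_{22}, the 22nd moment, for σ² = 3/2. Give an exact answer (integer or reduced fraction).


By the scaled semicircle moment identity, m_{2k} = σ^{2k} · C_k with k = 11.
C_11 = (1/(k+1)) · C(2k, k) = (1/12) · C(22, 11) = (1/12) · 705432 = 58786.
σ^{2k} = (σ²)^k = (3/2)^11 = 177147/2048.

Therefore m_{22} = σ^{22} · C_11 = (177147/2048) · 58786 = 5206881771/1024.


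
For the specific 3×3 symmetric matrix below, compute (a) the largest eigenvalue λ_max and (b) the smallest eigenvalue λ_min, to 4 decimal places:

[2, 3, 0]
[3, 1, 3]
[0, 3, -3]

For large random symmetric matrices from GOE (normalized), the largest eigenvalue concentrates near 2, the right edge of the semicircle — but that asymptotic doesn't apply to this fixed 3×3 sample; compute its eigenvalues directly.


Since M is real symmetric, all three eigenvalues are real; they are the roots of det(λI − M) = λ³ − (tr M) λ² + s λ − det M, where s is the sum of the principal 2×2 minors.
tr M = 2 + 1 + (-3) = 0.
s = (2·1 − 3²) + (2·(-3) − 0²) + (1·(-3) − 3²) = -7 + (-6) + (-12) = -25.
det M (expand along row 1) = 2·(-12) − 3·(-9) + 0·9 = 3.
Characteristic polynomial: λ³ − 25λ − 3 = 0.
Substitute λ = y + (tr M)/3 = y + 0.000000 to remove the quadratic term: y³ + p·y + q = 0 with p = s − (tr M)²/3 = -25.000000 and q = −2(tr M)³/27 + (tr M)·s/3 − det M = -3.000000.
Three real roots ⇒ use the trigonometric (Viète) form: r = 2√(−p/3) = 5.773503, φ = arccos(3q/(p·r)) = arccos(0.062354) = 1.508402 rad.
y_k = r·cos(φ/3 − 2πk/3) for k = 0, 1, 2 gives y = 5.058953, -0.120069, -4.938884.
λ_k = y_k + 0.000000 gives λ = 5.0590, -0.1201, -4.9389 (check: the sum is 0.0000 = tr M).

Hence λ_max = 5.0590 and λ_min = -4.9389.


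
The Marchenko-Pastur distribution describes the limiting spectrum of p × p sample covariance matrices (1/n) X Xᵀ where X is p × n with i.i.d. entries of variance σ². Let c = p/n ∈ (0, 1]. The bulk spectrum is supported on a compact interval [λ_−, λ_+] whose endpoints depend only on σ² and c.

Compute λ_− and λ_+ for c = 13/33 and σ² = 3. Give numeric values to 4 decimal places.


c = 13/33 = 0.393939; √c = 0.627646.
λ_− = σ² (1 − √c)² = 3 · (1 − 0.627646)² = 3 · (0.372354)² = 0.415943.
λ_+ = σ² (1 + √c)² = 3 · (1 + 0.627646)² = 3 · (1.627646)² = 7.947694.

Rounded to 4 decimal places: λ_− ≈ 0.4159, λ_+ ≈ 7.9477.


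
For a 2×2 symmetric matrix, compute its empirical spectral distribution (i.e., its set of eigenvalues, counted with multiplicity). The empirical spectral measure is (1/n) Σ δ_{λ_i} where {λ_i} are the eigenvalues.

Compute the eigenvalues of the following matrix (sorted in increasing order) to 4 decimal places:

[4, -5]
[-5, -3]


Since M is real symmetric, both eigenvalues are real; they are the roots of det(λI − M) = λ² − (tr M) λ + det M.
tr M = 4 + (-3) = 1.
det M = 4·(-3) − (-5)² = -12 − 25 = -37.
Characteristic polynomial: λ² − λ − 37 = 0.
Discriminant Δ = (tr M)² − 4·det M = 1 − (-148) = 149; √Δ = 12.206556.
λ = (tr M ± √Δ)/2 = (1 ± 12.206556)/2, giving (tr M − √Δ)/2 = -5.6033 and (tr M + √Δ)/2 = 6.6033.

Eigenvalues sorted in increasing order: [-5.6033, 6.6033].


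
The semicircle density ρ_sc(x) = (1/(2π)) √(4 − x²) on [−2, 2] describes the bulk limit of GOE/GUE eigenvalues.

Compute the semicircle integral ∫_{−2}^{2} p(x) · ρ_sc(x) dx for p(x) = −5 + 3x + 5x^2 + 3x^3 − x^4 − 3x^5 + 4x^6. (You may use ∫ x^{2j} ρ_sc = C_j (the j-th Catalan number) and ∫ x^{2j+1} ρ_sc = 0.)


Write p(x) = Σ a_i x^i, split into monomials and integrate each against ρ_sc separately.
Using ∫ x^{2j} ρ_sc = C_j = (1/(j+1)) C(2j, j) (Catalan numbers) and ∫ x^{2j+1} ρ_sc = 0 (odd monomials vanish by symmetry):
  i = 0 (even): a_0 · C_{0} = -5 · 1 = -5
  i = 1 (odd): ∫ x^1 ρ_sc = 0 (vanishes)
  i = 2 (even): a_2 · C_{1} = 5 · 1 = 5
  i = 3 (odd): ∫ x^3 ρ_sc = 0 (vanishes)
  i = 4 (even): a_4 · C_{2} = -1 · 2 = -2
  i = 5 (odd): ∫ x^5 ρ_sc = 0 (vanishes)
  i = 6 (even): a_6 · C_{3} = 4 · 5 = 20

Summing the contributions: ∫_{−2}^{2} p(x) ρ_sc(x) dx = (-5) + 5 + (-2) + 20 = 18.


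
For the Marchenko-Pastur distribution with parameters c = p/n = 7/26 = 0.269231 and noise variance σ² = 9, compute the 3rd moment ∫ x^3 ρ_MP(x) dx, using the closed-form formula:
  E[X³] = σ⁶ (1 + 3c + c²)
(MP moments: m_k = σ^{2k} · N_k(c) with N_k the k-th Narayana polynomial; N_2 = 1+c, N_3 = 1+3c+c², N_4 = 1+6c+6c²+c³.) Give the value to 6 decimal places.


E[X³] = σ⁶ (1 + 3c + c²) (third MP moment). With σ² = 9 (so σ⁶ = 729) and c = 7/26 = 0.269231: E[X³] = 729 · (1 + 3·0.269231 + (0.269231)²) = 729 · 1.880178.

So E[X^3] = 1370.649408.


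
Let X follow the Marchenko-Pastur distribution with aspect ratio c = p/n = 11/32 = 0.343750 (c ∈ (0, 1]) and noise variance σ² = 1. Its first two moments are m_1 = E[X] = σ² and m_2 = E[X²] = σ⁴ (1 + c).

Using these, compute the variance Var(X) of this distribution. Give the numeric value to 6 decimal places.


m_1 = E[X] = σ² = 1, so m_1² = 1.
m_2 = E[X²] = σ⁴ (1 + c) = 1 · (1 + 0.343750) = 1 · 1.343750 = 1.343750.
(Note m_2 − m_1² simplifies to c · σ⁴ = 0.343750 · 1.)

Var(X) = m_2 − m_1² = 1.343750 − 1 = 0.343750.


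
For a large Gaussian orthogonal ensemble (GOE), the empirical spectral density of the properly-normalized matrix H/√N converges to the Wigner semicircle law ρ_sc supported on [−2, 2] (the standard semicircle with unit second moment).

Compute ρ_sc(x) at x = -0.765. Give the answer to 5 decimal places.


ρ_sc(x) = (1/(2π)) √(4 − x²). With x = -0.765:
  4 − x² = 4 − (-0.765)² = 4 − 0.585225 = 3.414775.
  √(4 − x²) = 1.847911.
  1/(2π) = 0.159155.
  ρ_sc(-0.765) = 0.159155 · 1.847911 = 0.294104.

Rounded to 5 decimal places: ρ_sc(-0.765) ≈ 0.29410.


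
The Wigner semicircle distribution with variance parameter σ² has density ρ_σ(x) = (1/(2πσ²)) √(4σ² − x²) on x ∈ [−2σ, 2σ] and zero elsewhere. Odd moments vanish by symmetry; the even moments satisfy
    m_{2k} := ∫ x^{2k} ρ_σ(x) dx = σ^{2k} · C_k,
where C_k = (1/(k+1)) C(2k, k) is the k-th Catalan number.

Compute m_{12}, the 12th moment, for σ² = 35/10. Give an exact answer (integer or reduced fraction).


By the scaled semicircle moment identity, m_{2k} = σ^{2k} · C_k with k = 6.
C_6 = (1/(k+1)) · C(2k, k) = (1/7) · C(12, 6) = (1/7) · 924 = 132.
σ^{2k} = (σ²)^k = (35/10)^6 = 117649/64.

Therefore m_{12} = σ^{12} · C_6 = (117649/64) · 132 = 3882417/16.


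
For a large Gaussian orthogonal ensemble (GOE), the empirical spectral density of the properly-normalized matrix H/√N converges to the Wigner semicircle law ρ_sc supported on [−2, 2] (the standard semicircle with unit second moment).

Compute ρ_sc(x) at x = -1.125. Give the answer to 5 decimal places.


ρ_sc(x) = (1/(2π)) √(4 − x²). With x = -1.125:
  4 − x² = 4 − (-1.125)² = 4 − 1.265625 = 2.734375.
  √(4 − x²) = 1.653595.
  1/(2π) = 0.159155.
  ρ_sc(-1.125) = 0.159155 · 1.653595 = 0.263178.

Rounded to 5 decimal places: ρ_sc(-1.125) ≈ 0.26318.


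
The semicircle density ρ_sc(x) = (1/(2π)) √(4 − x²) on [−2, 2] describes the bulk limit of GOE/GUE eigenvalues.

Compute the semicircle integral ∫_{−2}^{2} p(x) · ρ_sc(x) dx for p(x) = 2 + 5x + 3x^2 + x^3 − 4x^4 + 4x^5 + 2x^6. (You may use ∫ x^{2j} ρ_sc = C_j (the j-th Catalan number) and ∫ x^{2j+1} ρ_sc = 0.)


Write p(x) = Σ a_i x^i, split into monomials and integrate each against ρ_sc separately.
Using ∫ x^{2j} ρ_sc = C_j = (1/(j+1)) C(2j, j) (Catalan numbers) and ∫ x^{2j+1} ρ_sc = 0 (odd monomials vanish by symmetry):
  i = 0 (even): a_0 · C_{0} = 2 · 1 = 2
  i = 1 (odd): ∫ x^1 ρ_sc = 0 (vanishes)
  i = 2 (even): a_2 · C_{1} = 3 · 1 = 3
  i = 3 (odd): ∫ x^3 ρ_sc = 0 (vanishes)
  i = 4 (even): a_4 · C_{2} = -4 · 2 = -8
  i = 5 (odd): ∫ x^5 ρ_sc = 0 (vanishes)
  i = 6 (even): a_6 · C_{3} = 2 · 5 = 10

Summing the contributions: ∫_{−2}^{2} p(x) ρ_sc(x) dx = 2 + 3 + (-8) + 10 = 7.


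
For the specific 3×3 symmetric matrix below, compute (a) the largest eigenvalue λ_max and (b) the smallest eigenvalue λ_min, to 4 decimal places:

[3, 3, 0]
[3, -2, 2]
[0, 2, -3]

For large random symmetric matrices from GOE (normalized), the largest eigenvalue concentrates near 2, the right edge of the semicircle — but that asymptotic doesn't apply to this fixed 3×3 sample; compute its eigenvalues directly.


Since M is real symmetric, all three eigenvalues are real; they are the roots of det(λI − M) = λ³ − (tr M) λ² + s λ − det M, where s is the sum of the principal 2×2 minors.
tr M = 3 + (-2) + (-3) = -2.
s = (3·(-2) − 3²) + (3·(-3) − 0²) + ((-2)·(-3) − 2²) = -15 + (-9) + 2 = -22.
det M (expand along row 1) = 3·2 − 3·(-9) + 0·6 = 33.
Characteristic polynomial: λ³ + 2λ² − 22λ − 33 = 0.
Substitute λ = y + (tr M)/3 = y − 0.666667 to remove the quadratic term: y³ + p·y + q = 0 with p = s − (tr M)²/3 = -23.333333 and q = −2(tr M)³/27 + (tr M)·s/3 − det M = -17.740741.
Three real roots ⇒ use the trigonometric (Viète) form: r = 2√(−p/3) = 5.577734, φ = arccos(3q/(p·r)) = arccos(0.408939) = 1.149505 rad.
y_k = r·cos(φ/3 − 2πk/3) for k = 0, 1, 2 gives y = 5.173263, -0.780711, -4.392552.
λ_k = y_k − 0.666667 gives λ = 4.5066, -1.4474, -5.0592 (check: the sum is -2.0000 = tr M).

Hence λ_max = 4.5066 and λ_min = -5.0592.


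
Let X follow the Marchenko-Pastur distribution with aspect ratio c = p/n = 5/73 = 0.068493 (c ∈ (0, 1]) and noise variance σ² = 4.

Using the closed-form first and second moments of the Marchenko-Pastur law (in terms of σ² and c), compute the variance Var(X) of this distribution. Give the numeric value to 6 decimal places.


Recall the MP moments m_1 = E[X] = σ² and m_2 = E[X²] = σ⁴ (1 + c).
m_1 = E[X] = σ² = 4, so m_1² = 16.
m_2 = E[X²] = σ⁴ (1 + c) = 16 · (1 + 0.068493) = 16 · 1.068493 = 17.095890.
(Note m_2 − m_1² simplifies to c · σ⁴ = 0.068493 · 16.)

Var(X) = m_2 − m_1² = 17.095890 − 16 = 1.095890.


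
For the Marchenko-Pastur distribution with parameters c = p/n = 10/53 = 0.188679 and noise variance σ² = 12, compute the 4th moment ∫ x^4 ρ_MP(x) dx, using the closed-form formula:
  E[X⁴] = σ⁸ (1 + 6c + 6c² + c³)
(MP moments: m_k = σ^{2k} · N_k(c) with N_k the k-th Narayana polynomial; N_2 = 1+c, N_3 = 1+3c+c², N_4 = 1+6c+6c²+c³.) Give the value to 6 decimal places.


E[X⁴] = σ⁸ (1 + 6c + 6c² + c³) (fourth MP moment). With σ² = 12 (so σ⁸ = 20736) and c = 10/53 = 0.188679: E[X⁴] = 20736 · (1 + 6·0.188679 + 6·(0.188679)² + (0.188679)³) = 20736 · 2.352392.

So E[X^4] = 48779.191628.


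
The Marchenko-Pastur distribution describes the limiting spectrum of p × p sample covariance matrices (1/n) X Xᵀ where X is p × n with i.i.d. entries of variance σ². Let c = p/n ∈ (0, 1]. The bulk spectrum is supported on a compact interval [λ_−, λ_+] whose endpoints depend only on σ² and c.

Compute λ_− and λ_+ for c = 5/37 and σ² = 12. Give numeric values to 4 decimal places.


c = 5/37 = 0.135135; √c = 0.367607.
λ_− = σ² (1 − √c)² = 12 · (1 − 0.367607)² = 12 · (0.632393)² = 4.799046.
λ_+ = σ² (1 + √c)² = 12 · (1 + 0.367607)² = 12 · (1.367607)² = 22.444197.

Rounded to 4 decimal places: λ_− ≈ 4.7990, λ_+ ≈ 22.4442.


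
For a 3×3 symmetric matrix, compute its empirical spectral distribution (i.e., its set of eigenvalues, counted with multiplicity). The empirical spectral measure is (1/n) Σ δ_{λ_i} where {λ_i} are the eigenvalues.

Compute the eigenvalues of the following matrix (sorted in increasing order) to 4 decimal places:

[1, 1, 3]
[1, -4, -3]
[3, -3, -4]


Since M is real symmetric, all three eigenvalues are real; they are the roots of det(λI − M) = λ³ − (tr M) λ² + s λ − det M, where s is the sum of the principal 2×2 minors.
tr M = 1 + (-4) + (-4) = -7.
s = (1·(-4) − 1²) + (1·(-4) − 3²) + ((-4)·(-4) − (-3)²) = -5 + (-13) + 7 = -11.
det M (expand along row 1) = 1·7 − 1·5 + 3·9 = 29.
Characteristic polynomial: λ³ + 7λ² − 11λ − 29 = 0.
Substitute λ = y + (tr M)/3 = y − 2.333333 to remove the quadratic term: y³ + p·y + q = 0 with p = s − (tr M)²/3 = -27.333333 and q = −2(tr M)³/27 + (tr M)·s/3 − det M = 22.074074.
Three real roots ⇒ use the trigonometric (Viète) form: r = 2√(−p/3) = 6.036923, φ = arccos(3q/(p·r)) = arccos(-0.401324) = 1.983759 rad.
y_k = r·cos(φ/3 − 2πk/3) for k = 0, 1, 2 gives y = 4.764482, 0.828385, -5.592867.
λ_k = y_k − 2.333333 gives λ = 2.4311, -1.5049, -7.9262 (check: the sum is -7.0000 = tr M).

Eigenvalues sorted in increasing order: [-7.9262, -1.5049, 2.4311].


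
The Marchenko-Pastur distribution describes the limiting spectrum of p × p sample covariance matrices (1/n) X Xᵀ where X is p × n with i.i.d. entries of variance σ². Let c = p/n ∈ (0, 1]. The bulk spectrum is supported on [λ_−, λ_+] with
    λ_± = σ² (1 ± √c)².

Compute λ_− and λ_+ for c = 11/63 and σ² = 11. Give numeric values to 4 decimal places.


c = 11/63 = 0.174603; √c = 0.417855.
λ_− = σ² (1 − √c)² = 11 · (1 − 0.417855)² = 11 · (0.582145)² = 3.727815.
λ_+ = σ² (1 + √c)² = 11 · (1 + 0.417855)² = 11 · (1.417855)² = 22.113455.

Rounded to 4 decimal places: λ_− ≈ 3.7278, λ_+ ≈ 22.1135.


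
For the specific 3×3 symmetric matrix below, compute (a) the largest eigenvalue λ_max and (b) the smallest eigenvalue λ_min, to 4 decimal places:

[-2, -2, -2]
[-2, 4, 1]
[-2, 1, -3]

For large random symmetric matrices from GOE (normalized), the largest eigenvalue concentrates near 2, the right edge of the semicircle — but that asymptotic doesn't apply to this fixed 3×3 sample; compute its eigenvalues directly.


Since M is real symmetric, all three eigenvalues are real; they are the roots of det(λI − M) = λ³ − (tr M) λ² + s λ − det M, where s is the sum of the principal 2×2 minors.
tr M = -2 + 4 + (-3) = -1.
s = ((-2)·4 − (-2)²) + ((-2)·(-3) − (-2)²) + (4·(-3) − 1²) = -12 + 2 + (-13) = -23.
det M (expand along row 1) = (-2)·(-13) − (-2)·8 + (-2)·6 = 30.
Characteristic polynomial: λ³ + λ² − 23λ − 30 = 0.
Substitute λ = y + (tr M)/3 = y − 0.333333 to remove the quadratic term: y³ + p·y + q = 0 with p = s − (tr M)²/3 = -23.333333 and q = −2(tr M)³/27 + (tr M)·s/3 − det M = -22.259259.
Three real roots ⇒ use the trigonometric (Viète) form: r = 2√(−p/3) = 5.577734, φ = arccos(3q/(p·r)) = arccos(0.513095) = 1.032010 rad.
y_k = r·cos(φ/3 − 2πk/3) for k = 0, 1, 2 gives y = 5.250946, -0.996359, -4.254587.
λ_k = y_k − 0.333333 gives λ = 4.9176, -1.3297, -4.5879 (check: the sum is -1.0000 = tr M).

Hence λ_max = 4.9176 and λ_min = -4.5879.


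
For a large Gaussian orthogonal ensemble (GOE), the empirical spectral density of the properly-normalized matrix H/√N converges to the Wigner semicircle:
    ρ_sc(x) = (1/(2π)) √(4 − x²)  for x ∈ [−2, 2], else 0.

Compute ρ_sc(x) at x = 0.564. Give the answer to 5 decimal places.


ρ_sc(x) = (1/(2π)) √(4 − x²). With x = 0.564:
  4 − x² = 4 − (0.564)² = 4 − 0.318096 = 3.681904.
  √(4 − x²) = 1.918829.
  1/(2π) = 0.159155.
  ρ_sc(0.564) = 0.159155 · 1.918829 = 0.305391.

Rounded to 5 decimal places: ρ_sc(0.564) ≈ 0.30539.


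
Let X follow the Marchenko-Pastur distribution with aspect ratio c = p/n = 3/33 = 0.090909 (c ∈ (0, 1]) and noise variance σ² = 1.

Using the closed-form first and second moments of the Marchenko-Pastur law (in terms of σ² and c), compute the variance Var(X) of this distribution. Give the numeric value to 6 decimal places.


Recall the MP moments m_1 = E[X] = σ² and m_2 = E[X²] = σ⁴ (1 + c).
m_1 = E[X] = σ² = 1, so m_1² = 1.
m_2 = E[X²] = σ⁴ (1 + c) = 1 · (1 + 0.090909) = 1 · 1.090909 = 1.090909.
(Note m_2 − m_1² simplifies to c · σ⁴ = 0.090909 · 1.)

Var(X) = m_2 − m_1² = 1.090909 − 1 = 0.090909.


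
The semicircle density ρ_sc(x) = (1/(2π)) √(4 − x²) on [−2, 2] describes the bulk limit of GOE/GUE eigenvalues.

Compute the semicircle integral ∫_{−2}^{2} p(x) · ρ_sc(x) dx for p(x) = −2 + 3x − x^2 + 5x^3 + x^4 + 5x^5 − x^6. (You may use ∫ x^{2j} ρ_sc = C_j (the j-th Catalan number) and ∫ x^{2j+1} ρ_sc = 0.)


Write p(x) = Σ a_i x^i, split into monomials and integrate each against ρ_sc separately.
Using ∫ x^{2j} ρ_sc = C_j = (1/(j+1)) C(2j, j) (Catalan numbers) and ∫ x^{2j+1} ρ_sc = 0 (odd monomials vanish by symmetry):
  i = 0 (even): a_0 · C_{0} = -2 · 1 = -2
  i = 1 (odd): ∫ x^1 ρ_sc = 0 (vanishes)
  i = 2 (even): a_2 · C_{1} = -1 · 1 = -1
  i = 3 (odd): ∫ x^3 ρ_sc = 0 (vanishes)
  i = 4 (even): a_4 · C_{2} = 1 · 2 = 2
  i = 5 (odd): ∫ x^5 ρ_sc = 0 (vanishes)
  i = 6 (even): a_6 · C_{3} = -1 · 5 = -5

Summing the contributions: ∫_{−2}^{2} p(x) ρ_sc(x) dx = (-2) + (-1) + 2 + (-5) = -6.


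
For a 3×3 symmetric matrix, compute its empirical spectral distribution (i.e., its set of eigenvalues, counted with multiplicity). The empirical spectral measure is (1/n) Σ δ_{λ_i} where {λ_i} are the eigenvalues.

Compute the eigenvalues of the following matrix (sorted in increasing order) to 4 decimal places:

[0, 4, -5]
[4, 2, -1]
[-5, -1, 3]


Since M is real symmetric, all three eigenvalues are real; they are the roots of det(λI − M) = λ³ − (tr M) λ² + s λ − det M, where s is the sum of the principal 2×2 minors.
tr M = 0 + 2 + 3 = 5.
s = (0·2 − 4²) + (0·3 − (-5)²) + (2·3 − (-1)²) = -16 + (-25) + 5 = -36.
det M (expand along row 1) = 0·5 − 4·7 + (-5)·6 = -58.
Characteristic polynomial: λ³ − 5λ² − 36λ + 58 = 0.
Substitute λ = y + (tr M)/3 = y + 1.666667 to remove the quadratic term: y³ + p·y + q = 0 with p = s − (tr M)²/3 = -44.333333 and q = −2(tr M)³/27 + (tr M)·s/3 − det M = -11.259259.
Three real roots ⇒ use the trigonometric (Viète) form: r = 2√(−p/3) = 7.688375, φ = arccos(3q/(p·r)) = arccos(0.099098) = 1.471535 rad.
y_k = r·cos(φ/3 − 2πk/3) for k = 0, 1, 2 gives y = 6.781854, -0.254339, -6.527514.
λ_k = y_k + 1.666667 gives λ = 8.4485, 1.4123, -4.8608 (check: the sum is 5.0000 = tr M).

Eigenvalues sorted in increasing order: [-4.8608, 1.4123, 8.4485].


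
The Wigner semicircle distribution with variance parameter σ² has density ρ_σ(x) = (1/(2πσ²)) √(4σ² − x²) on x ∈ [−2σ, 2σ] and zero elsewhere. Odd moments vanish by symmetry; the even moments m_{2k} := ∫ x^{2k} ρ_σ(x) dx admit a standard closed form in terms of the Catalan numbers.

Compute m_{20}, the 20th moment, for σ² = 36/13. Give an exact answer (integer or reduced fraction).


By the scaled semicircle moment identity, m_{2k} = σ^{2k} · C_k with k = 10.
C_10 = (1/(k+1)) · C(2k, k) = (1/11) · C(20, 10) = (1/11) · 184756 = 16796.
σ^{2k} = (σ²)^k = (36/13)^10 = 3656158440062976/137858491849.

Therefore m_{20} = σ^{20} · C_10 = (3656158440062976/137858491849) · 16796 = 4723756704561364992/10604499373.
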